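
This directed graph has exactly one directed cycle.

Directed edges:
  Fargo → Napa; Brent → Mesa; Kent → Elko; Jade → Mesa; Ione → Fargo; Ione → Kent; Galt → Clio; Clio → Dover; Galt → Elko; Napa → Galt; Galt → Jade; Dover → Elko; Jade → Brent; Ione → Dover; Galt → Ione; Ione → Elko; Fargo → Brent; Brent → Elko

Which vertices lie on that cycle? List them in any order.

DFS with gray/black marking from Galt:
Galt gray
  Jade gray
    Mesa gray
    Mesa black
    Brent gray
      Brent→Mesa: Mesa black — skip
      Elko gray
      Elko black
    Brent black
  Jade black
  Ione gray
    Kent gray
      Kent→Elko: Elko black — skip
    Kent black
    Dover gray
      Dover→Elko: Elko black — skip
    Dover black
    Fargo gray
      Fargo→Brent: Brent black — skip
      Napa gray
        Napa→Galt: Galt is gray → back edge
Back edge closes the cycle Galt → Ione → Fargo → Napa → Galt; its vertices are {Galt, Ione, Napa, Fargo}.

Galt, Ione, Napa, Fargo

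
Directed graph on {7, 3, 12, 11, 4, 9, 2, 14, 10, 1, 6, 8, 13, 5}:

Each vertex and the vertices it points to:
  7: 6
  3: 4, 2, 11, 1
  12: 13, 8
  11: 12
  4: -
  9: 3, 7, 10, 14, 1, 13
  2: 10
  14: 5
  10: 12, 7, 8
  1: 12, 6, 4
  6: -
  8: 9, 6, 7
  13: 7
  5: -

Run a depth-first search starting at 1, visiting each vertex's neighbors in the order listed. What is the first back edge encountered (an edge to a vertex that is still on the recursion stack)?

DFS from 1 (visiting each vertex's neighbors in the order listed); mark gray on enter, black on exit:
1 gray
  12 gray
    13 gray
      7 gray
        6 gray
        6 black
      7 black
    13 black
    8 gray
      9 gray
        3 gray
          4 gray
          4 black
          2 gray
            10 gray
              10→12: 12 is gray → back edge
First back edge: 10 → 12.

10->12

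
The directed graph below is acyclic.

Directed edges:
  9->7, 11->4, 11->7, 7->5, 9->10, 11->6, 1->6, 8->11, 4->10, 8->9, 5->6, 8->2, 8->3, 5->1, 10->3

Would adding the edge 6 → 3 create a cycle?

Adding 6→3 creates a cycle iff 3 can already reach 6.
Explore from 3: no path reaches 6. The graph stays acyclic.

No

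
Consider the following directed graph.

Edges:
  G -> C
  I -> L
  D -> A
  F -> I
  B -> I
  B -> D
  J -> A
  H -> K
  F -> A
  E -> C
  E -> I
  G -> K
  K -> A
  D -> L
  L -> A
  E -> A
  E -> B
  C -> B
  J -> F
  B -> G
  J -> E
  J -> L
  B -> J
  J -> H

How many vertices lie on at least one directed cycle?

5

A vertex is on a directed cycle iff it belongs to a strongly connected component of size ≥ 2 (or has a self-loop).
The vertices on cycles are {B, C, E, G, J} — 5 in total.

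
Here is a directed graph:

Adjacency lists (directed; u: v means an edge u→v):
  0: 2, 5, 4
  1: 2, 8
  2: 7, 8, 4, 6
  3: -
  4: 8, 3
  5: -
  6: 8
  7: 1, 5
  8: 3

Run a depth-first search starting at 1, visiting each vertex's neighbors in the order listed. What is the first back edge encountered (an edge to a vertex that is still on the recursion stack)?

7→1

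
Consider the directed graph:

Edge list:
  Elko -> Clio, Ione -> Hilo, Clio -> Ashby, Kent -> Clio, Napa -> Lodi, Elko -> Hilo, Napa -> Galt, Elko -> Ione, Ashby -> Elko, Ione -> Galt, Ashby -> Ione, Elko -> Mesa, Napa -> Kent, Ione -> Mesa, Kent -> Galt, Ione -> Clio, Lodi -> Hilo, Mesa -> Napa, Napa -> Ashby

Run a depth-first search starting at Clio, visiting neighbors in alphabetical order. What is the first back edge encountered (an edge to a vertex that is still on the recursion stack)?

Elko→Clio

DFS from Clio (visiting neighbors in alphabetical order); mark gray on enter, black on exit:
Clio gray
  Ashby gray
    Elko gray
      Elko→Clio: Clio is gray → back edge
First back edge: Elko → Clio.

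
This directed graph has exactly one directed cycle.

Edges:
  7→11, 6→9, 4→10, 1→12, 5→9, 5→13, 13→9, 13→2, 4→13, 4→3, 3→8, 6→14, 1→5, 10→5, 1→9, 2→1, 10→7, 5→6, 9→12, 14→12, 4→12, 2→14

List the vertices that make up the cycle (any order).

DFS with gray/black marking from 13:
13 gray
  9 gray
    12 gray
    12 black
  9 black
  2 gray
    14 gray
      14→12: 12 black — skip
    14 black
    1 gray
      1→12: 12 black — skip
      1→9: 9 black — skip
      5 gray
        6 gray
          6→14: 14 black — skip
          6→9: 9 black — skip
        6 black
        5→13: 13 is gray → back edge
Back edge closes the cycle 13 → 2 → 1 → 5 → 13; its vertices are {1, 2, 5, 13}.

1, 2, 5, 13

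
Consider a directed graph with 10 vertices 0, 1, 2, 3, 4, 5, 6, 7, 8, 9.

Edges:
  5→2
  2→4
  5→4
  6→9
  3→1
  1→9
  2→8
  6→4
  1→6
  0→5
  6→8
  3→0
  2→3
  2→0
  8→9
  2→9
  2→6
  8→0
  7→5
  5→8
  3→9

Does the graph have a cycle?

Yes

DFS with white/gray/black marking, starting from 9:
9 gray
9 black
0 gray
  5 gray
    8 gray
      8→9: 9 black — skip
      8→0: 0 is gray → back edge
Back edge found, so a cycle exists: 0 → 5 → 8 → 0.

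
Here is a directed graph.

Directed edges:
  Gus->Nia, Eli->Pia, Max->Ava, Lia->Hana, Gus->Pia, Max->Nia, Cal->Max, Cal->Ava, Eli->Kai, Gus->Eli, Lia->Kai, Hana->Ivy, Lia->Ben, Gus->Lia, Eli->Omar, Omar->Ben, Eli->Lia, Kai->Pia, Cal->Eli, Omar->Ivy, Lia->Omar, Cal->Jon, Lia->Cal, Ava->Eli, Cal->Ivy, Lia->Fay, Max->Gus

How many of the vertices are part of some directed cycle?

6

A vertex is on a directed cycle iff it belongs to a strongly connected component of size ≥ 2 (or has a self-loop).
The vertices on cycles are {Ava, Cal, Eli, Gus, Lia, Max} — 6 in total.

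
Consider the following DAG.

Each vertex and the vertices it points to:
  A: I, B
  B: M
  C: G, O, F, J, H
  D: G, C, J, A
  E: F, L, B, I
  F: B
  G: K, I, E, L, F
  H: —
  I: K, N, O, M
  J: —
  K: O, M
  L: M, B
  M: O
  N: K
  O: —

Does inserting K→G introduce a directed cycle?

Yes

Adding K→G creates a cycle iff G can already reach K.
Path from G: G → K.
So G → … → K → G is a cycle.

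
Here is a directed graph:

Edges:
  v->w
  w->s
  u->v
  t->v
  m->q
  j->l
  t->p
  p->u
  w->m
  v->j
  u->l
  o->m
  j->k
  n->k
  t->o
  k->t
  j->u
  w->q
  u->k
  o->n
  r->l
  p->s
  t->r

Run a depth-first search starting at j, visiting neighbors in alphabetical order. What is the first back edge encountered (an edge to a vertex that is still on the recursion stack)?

n→k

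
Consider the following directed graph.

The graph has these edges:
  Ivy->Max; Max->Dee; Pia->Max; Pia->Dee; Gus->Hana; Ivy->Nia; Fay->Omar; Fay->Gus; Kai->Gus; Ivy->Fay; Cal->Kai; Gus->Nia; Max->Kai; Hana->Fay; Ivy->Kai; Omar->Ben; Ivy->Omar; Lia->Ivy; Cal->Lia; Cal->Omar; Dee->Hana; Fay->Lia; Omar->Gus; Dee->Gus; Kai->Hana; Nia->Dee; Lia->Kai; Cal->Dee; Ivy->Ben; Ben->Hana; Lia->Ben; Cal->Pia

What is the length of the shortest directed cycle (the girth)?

3

For each vertex v, BFS finds the shortest path from v back to v.
The shortest such closed walk is Lia → Ivy → Fay → Lia, length 3.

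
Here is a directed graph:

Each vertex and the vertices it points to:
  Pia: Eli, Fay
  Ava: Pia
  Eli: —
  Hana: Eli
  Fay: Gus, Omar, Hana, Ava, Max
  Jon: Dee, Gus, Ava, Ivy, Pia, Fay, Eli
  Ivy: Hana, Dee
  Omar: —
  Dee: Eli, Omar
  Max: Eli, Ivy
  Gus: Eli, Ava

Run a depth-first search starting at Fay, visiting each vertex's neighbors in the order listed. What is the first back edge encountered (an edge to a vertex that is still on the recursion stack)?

DFS from Fay (visiting each vertex's neighbors in the order listed); mark gray on enter, black on exit:
Fay gray
  Gus gray
    Eli gray
    Eli black
    Ava gray
      Pia gray
        Pia→Eli: Eli black — skip
        Pia→Fay: Fay is gray → back edge
First back edge: Pia → Fay.

Pia->Fay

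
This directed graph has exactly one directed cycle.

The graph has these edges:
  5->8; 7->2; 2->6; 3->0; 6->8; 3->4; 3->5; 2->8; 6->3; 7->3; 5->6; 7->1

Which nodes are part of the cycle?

3, 5, 6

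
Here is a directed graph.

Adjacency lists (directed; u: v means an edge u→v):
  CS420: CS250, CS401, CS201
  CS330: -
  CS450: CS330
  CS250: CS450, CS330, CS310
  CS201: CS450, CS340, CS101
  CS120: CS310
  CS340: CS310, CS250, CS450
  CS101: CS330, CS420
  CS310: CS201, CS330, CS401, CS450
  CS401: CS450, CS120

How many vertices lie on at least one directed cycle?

8

A vertex is on a directed cycle iff it belongs to a strongly connected component of size ≥ 2 (or has a self-loop).
The vertices on cycles are {CS101, CS120, CS201, CS250, CS310, CS340, CS401, CS420} — 8 in total.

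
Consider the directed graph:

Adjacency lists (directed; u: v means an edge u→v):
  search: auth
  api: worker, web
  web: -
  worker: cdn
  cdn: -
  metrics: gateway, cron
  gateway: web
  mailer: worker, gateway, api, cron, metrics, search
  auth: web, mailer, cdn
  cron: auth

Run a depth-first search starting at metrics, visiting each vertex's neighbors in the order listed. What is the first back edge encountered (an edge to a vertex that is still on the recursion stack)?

DFS from metrics (visiting each vertex's neighbors in the order listed); mark gray on enter, black on exit:
metrics gray
  gateway gray
    web gray
    web black
  gateway black
  cron gray
    auth gray
      auth→web: web black — skip
      mailer gray
        worker gray
          cdn gray
          cdn black
        worker black
        mailer→gateway: gateway black — skip
        api gray
          api→worker: worker black — skip
          api→web: web black — skip
        api black
        mailer→cron: cron is gray → back edge
First back edge: mailer → cron.

mailer→cron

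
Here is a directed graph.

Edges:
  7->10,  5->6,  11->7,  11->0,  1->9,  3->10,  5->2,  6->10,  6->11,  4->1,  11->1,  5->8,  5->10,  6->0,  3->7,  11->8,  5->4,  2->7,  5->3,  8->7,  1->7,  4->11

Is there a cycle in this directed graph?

No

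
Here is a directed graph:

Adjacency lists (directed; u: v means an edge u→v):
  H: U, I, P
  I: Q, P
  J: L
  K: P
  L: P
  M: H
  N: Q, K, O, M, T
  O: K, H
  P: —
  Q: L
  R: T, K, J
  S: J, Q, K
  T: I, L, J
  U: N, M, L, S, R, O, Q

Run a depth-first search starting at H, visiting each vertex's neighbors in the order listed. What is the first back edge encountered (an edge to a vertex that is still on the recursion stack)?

O->H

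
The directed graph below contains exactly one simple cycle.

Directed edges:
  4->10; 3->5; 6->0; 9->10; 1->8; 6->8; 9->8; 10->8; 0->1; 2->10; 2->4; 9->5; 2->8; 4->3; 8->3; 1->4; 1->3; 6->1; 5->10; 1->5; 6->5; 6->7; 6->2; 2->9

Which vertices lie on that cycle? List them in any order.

3, 5, 8, 10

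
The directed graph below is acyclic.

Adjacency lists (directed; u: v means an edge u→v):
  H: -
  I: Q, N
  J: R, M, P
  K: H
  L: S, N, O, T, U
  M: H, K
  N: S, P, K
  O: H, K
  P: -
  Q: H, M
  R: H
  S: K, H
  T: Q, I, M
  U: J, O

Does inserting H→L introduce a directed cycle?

Yes

Adding H→L creates a cycle iff L can already reach H.
Path from L: L → O → H.
So L → … → H → L is a cycle.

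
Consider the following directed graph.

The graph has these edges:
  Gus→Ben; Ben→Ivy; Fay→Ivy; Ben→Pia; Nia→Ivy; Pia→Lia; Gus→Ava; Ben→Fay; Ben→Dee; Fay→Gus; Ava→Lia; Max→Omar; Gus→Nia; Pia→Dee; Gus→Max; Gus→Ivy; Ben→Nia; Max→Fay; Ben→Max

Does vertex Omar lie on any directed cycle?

No

Omar lies on a cycle iff there is a path from Omar back to itself.
Exploring from Omar, it never reaches itself; equivalently, its strongly connected component is a singleton.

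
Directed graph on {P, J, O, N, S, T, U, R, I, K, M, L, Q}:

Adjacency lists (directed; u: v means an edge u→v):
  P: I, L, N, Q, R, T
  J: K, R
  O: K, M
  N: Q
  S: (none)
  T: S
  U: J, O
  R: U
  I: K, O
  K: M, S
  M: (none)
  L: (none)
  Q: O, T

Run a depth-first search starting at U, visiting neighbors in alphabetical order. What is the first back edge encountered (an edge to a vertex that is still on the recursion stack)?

R→U

DFS from U (visiting neighbors in alphabetical order); mark gray on enter, black on exit:
U gray
  J gray
    K gray
      M gray
      M black
      S gray
      S black
    K black
    R gray
      R→U: U is gray → back edge
First back edge: R → U.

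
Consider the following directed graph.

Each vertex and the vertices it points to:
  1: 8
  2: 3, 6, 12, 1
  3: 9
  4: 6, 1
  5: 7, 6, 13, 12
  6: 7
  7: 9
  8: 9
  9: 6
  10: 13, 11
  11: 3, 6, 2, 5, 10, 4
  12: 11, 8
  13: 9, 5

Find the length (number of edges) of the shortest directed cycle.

For each vertex v, BFS finds the shortest path from v back to v.
The shortest such closed walk is 11 → 10 → 11, length 2.

2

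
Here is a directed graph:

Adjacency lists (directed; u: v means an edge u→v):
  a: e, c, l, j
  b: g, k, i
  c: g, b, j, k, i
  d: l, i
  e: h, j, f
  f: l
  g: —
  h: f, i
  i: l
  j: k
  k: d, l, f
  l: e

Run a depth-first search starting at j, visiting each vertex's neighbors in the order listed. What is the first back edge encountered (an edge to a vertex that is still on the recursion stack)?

DFS from j (visiting each vertex's neighbors in the order listed); mark gray on enter, black on exit:
j gray
  k gray
    d gray
      l gray
        e gray
          h gray
            f gray
              f→l: l is gray → back edge
First back edge: f → l.

f→l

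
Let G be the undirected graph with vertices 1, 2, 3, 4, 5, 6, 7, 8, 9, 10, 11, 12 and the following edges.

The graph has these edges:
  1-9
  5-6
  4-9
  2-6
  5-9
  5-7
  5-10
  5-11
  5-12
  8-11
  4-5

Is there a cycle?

DFS, tracking each vertex's parent; an edge to a visited non-parent vertex closes a cycle.
Start from 12:
visit 12 (parent –)
  visit 5 (parent 12)
    visit 10 (parent 5)
      10–5: parent, skip
    visit 4 (parent 5)
      4–5: parent, skip
      visit 9 (parent 4)
        visit 1 (parent 9)
          1–9: parent, skip
        9–4: parent, skip
        9–5: 5 visited and ≠ parent → cycle
Cycle: 5 – 4 – 9 – 5.

Yes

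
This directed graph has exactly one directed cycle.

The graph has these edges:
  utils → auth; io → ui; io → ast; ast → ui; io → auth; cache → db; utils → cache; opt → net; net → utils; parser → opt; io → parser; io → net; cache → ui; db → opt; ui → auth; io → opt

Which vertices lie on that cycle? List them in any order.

DFS with gray/black marking from net:
net gray
  utils gray
    cache gray
      ui gray
        auth gray
        auth black
      ui black
      db gray
        opt gray
          opt→net: net is gray → back edge
Back edge closes the cycle net → utils → cache → db → opt → net; its vertices are {db, net, opt, cache, utils}.

db, net, opt, cache, utils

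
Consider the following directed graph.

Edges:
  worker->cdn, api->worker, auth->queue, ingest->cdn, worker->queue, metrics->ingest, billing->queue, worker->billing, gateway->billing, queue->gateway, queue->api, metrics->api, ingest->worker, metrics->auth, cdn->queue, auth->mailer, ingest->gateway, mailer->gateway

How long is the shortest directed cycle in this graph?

For each vertex v, BFS finds the shortest path from v back to v.
The shortest such closed walk is api → worker → queue → api, length 3.

3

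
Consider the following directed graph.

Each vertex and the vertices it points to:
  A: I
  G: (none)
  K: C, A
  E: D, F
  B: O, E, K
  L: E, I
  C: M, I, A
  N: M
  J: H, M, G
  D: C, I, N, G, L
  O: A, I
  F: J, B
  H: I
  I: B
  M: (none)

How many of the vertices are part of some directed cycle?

12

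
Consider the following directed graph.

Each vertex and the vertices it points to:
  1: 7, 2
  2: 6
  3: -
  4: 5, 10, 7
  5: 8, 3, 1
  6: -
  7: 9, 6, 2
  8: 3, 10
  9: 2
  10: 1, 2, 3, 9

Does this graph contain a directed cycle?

DFS with white/gray/black marking, starting from 5:
5 gray
  8 gray
    3 gray
    3 black
    10 gray
      1 gray
        7 gray
          9 gray
            2 gray
              6 gray
              6 black
            2 black
          9 black
          7→6: 6 black — skip
          7→2: 2 black — skip
        7 black
        1→2: 2 black — skip
      1 black
      10→2: 2 black — skip
      10→3: 3 black — skip
      10→9: 9 black — skip
    10 black
  8 black
  5→3: 3 black — skip
  5→1: 1 black — skip
5 black
4 gray
  4→5: 5 black — skip
  4→10: 10 black — skip
  4→7: 7 black — skip
4 black
Every edge goes to a white or black vertex — no back edge, so the graph is acyclic.

No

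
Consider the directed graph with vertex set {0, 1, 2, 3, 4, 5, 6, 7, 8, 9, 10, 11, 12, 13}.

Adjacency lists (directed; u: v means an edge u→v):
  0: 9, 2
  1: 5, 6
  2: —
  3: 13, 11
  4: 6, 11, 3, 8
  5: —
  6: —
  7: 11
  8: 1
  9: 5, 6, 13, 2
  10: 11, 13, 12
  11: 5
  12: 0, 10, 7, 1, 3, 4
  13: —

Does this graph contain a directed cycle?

Yes

DFS with white/gray/black marking, starting from 9:
9 gray
  5 gray
  5 black
  6 gray
  6 black
  13 gray
  13 black
  2 gray
  2 black
9 black
0 gray
  0→9: 9 black — skip
  0→2: 2 black — skip
0 black
1 gray
  1→5: 5 black — skip
  1→6: 6 black — skip
1 black
3 gray
  3→13: 13 black — skip
  11 gray
    11→5: 5 black — skip
  11 black
3 black
4 gray
  4→6: 6 black — skip
  4→11: 11 black — skip
  4→3: 3 black — skip
  8 gray
    8→1: 1 black — skip
  8 black
4 black
7 gray
  7→11: 11 black — skip
7 black
10 gray
  10→11: 11 black — skip
  10→13: 13 black — skip
  12 gray
    12→0: 0 black — skip
    12→10: 10 is gray → back edge
Back edge found, so a cycle exists: 10 → 12 → 10.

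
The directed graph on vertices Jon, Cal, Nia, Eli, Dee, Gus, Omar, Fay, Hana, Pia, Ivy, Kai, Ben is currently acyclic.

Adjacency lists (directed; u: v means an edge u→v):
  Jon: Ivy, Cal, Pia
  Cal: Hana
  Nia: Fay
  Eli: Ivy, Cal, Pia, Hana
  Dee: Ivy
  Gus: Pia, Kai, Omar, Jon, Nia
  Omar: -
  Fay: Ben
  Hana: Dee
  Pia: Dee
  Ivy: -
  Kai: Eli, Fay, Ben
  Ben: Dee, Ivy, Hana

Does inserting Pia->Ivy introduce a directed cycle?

Adding Pia→Ivy creates a cycle iff Ivy can already reach Pia.
Explore from Ivy: no path reaches Pia. The graph stays acyclic.

No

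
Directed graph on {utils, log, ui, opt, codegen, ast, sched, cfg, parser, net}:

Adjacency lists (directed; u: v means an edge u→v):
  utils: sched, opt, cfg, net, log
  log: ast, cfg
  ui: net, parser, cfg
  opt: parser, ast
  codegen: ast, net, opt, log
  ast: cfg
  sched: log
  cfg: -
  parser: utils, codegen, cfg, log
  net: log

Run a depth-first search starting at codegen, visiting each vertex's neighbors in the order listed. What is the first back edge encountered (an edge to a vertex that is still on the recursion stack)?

DFS from codegen (visiting each vertex's neighbors in the order listed); mark gray on enter, black on exit:
codegen gray
  ast gray
    cfg gray
    cfg black
  ast black
  net gray
    log gray
      log→ast: ast black — skip
      log→cfg: cfg black — skip
    log black
  net black
  opt gray
    parser gray
      utils gray
        sched gray
          sched→log: log black — skip
        sched black
        utils→opt: opt is gray → back edge
First back edge: utils → opt.

utils→opt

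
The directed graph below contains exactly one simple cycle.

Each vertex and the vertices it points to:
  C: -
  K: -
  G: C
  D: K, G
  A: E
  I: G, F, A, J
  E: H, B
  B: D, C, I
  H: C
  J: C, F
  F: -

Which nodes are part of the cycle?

A, B, E, I

DFS with gray/black marking from I:
I gray
  G gray
    C gray
    C black
  G black
  F gray
  F black
  A gray
    E gray
      H gray
        H→C: C black — skip
      H black
      B gray
        D gray
          K gray
          K black
          D→G: G black — skip
        D black
        B→C: C black — skip
        B→I: I is gray → back edge
Back edge closes the cycle I → A → E → B → I; its vertices are {A, B, E, I}.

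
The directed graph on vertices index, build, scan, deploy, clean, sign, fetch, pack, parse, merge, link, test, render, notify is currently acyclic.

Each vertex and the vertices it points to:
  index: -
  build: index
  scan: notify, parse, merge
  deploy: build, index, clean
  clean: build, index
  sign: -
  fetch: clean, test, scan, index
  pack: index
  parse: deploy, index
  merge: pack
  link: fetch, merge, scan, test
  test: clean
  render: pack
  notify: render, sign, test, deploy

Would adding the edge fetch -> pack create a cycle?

No

Adding fetch→pack creates a cycle iff pack can already reach fetch.
Explore from pack: no path reaches fetch. The graph stays acyclic.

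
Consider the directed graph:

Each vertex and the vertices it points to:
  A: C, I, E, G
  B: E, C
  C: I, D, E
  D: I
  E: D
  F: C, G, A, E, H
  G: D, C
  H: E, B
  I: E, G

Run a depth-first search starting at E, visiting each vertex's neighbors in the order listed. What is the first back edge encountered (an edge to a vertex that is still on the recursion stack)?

I→E

DFS from E (visiting each vertex's neighbors in the order listed); mark gray on enter, black on exit:
E gray
  D gray
    I gray
      I→E: E is gray → back edge
First back edge: I → E.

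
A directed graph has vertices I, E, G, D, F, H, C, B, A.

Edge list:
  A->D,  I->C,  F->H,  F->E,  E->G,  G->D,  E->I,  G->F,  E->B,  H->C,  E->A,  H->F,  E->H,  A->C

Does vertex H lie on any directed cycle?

Yes

H is on a cycle iff H can reach itself via ≥1 edge.
H → F → H — yes.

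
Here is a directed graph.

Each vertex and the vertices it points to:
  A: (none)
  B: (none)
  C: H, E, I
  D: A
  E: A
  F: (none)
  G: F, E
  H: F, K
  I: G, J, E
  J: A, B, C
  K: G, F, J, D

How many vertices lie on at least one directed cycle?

A vertex is on a directed cycle iff it belongs to a strongly connected component of size ≥ 2 (or has a self-loop).
The vertices on cycles are {C, H, I, J, K} — 5 in total.

5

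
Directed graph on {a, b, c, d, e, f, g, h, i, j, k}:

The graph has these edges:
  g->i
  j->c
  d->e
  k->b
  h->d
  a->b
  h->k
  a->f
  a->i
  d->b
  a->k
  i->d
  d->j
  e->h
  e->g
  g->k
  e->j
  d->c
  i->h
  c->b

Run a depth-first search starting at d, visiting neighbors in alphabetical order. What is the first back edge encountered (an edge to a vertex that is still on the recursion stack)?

i→d

DFS from d (visiting neighbors in alphabetical order); mark gray on enter, black on exit:
d gray
  b gray
  b black
  c gray
    c→b: b black — skip
  c black
  e gray
    g gray
      i gray
        i→d: d is gray → back edge
First back edge: i → d.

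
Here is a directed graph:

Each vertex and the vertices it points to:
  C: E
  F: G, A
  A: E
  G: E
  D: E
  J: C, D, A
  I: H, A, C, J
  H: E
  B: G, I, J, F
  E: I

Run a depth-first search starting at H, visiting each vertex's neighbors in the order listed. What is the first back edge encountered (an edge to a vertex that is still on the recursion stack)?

I->H

DFS from H (visiting each vertex's neighbors in the order listed); mark gray on enter, black on exit:
H gray
  E gray
    I gray
      I→H: H is gray → back edge
First back edge: I → H.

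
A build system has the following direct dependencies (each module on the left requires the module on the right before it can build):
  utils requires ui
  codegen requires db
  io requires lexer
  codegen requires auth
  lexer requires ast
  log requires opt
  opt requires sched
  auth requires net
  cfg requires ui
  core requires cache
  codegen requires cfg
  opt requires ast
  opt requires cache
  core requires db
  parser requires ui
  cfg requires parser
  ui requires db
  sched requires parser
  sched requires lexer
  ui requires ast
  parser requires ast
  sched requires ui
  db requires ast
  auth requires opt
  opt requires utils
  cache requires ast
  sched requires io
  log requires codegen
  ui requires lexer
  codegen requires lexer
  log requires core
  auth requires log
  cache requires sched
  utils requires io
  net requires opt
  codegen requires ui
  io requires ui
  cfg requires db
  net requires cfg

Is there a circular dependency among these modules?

DFS with white/gray/black marking, starting from ui:
ui gray
  lexer gray
    ast gray
    ast black
  lexer black
  ui→ast: ast black — skip
  db gray
    db→ast: ast black — skip
  db black
ui black
net gray
  cfg gray
    cfg→db: db black — skip
    cfg→ui: ui black — skip
    parser gray
      parser→ast: ast black — skip
      parser→ui: ui black — skip
    parser black
  cfg black
  opt gray
    opt→ast: ast black — skip
    utils gray
      io gray
        io→lexer: lexer black — skip
        io→ui: ui black — skip
      io black
      utils→ui: ui black — skip
    utils black
    cache gray
      sched gray
        sched→io: io black — skip
        sched→ui: ui black — skip
        sched→parser: parser black — skip
        sched→lexer: lexer black — skip
      sched black
      cache→ast: ast black — skip
    cache black
    opt→sched: sched black — skip
  opt black
net black
log gray
  log→opt: opt black — skip
  codegen gray
    codegen→lexer: lexer black — skip
    auth gray
      auth→net: net black — skip
      auth→opt: opt black — skip
      auth→log: log is gray → back edge
Back edge found, so a cycle exists: log → codegen → auth → log.

Yes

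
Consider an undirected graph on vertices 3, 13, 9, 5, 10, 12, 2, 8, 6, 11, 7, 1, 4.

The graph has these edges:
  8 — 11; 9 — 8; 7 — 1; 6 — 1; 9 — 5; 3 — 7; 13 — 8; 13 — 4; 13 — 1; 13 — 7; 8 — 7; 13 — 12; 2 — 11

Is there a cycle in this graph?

Yes

DFS, tracking each vertex's parent; an edge to a visited non-parent vertex closes a cycle.
Start from 10:
visit 10 (parent –)
visit 3 (parent –)
  visit 7 (parent 3)
    visit 1 (parent 7)
      visit 6 (parent 1)
        6–1: parent, skip
      1–7: parent, skip
      visit 13 (parent 1)
        visit 4 (parent 13)
          4–13: parent, skip
        13–7: 7 visited and ≠ parent → cycle
Cycle: 7 – 1 – 13 – 7.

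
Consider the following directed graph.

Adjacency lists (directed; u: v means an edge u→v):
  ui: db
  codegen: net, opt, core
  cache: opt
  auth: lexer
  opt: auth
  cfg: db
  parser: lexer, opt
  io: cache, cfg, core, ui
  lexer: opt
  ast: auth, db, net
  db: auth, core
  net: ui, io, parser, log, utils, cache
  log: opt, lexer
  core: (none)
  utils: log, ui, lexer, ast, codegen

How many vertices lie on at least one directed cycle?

A vertex is on a directed cycle iff it belongs to a strongly connected component of size ≥ 2 (or has a self-loop).
The vertices on cycles are {ast, net, opt, auth, lexer, utils, codegen} — 7 in total.

7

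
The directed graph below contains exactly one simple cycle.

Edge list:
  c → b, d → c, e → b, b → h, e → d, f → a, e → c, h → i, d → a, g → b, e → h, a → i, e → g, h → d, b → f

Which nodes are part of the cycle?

DFS with gray/black marking from h:
h gray
  d gray
    a gray
      i gray
      i black
    a black
    c gray
      b gray
        f gray
          f→a: a black — skip
        f black
        b→h: h is gray → back edge
Back edge closes the cycle h → d → c → b → h; its vertices are {b, c, d, h}.

b, c, d, h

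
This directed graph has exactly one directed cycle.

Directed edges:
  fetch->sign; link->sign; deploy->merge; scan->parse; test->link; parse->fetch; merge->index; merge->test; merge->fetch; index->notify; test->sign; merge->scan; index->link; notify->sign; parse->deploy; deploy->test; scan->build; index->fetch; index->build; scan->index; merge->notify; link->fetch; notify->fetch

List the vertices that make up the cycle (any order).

DFS with gray/black marking from deploy:
deploy gray
  test gray
    sign gray
    sign black
    link gray
      link→sign: sign black — skip
      fetch gray
        fetch→sign: sign black — skip
      fetch black
    link black
  test black
  merge gray
    merge→test: test black — skip
    merge→fetch: fetch black — skip
    notify gray
      notify→fetch: fetch black — skip
      notify→sign: sign black — skip
    notify black
    scan gray
      build gray
      build black
      parse gray
        parse→deploy: deploy is gray → back edge
Back edge closes the cycle deploy → merge → scan → parse → deploy; its vertices are {scan, merge, parse, deploy}.

scan, merge, parse, deploy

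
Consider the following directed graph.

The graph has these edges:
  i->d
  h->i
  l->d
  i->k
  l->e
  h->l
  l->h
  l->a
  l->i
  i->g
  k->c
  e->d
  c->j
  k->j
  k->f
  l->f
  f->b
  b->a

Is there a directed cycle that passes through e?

e lies on a cycle iff there is a path from e back to itself.
Exploring from e, it never reaches itself; equivalently, its strongly connected component is a singleton.

No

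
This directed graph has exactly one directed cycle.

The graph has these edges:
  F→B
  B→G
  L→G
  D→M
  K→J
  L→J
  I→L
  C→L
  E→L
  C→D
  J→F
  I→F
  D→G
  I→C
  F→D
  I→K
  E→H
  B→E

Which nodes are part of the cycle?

DFS with gray/black marking from F:
F gray
  D gray
    G gray
    G black
    M gray
    M black
  D black
  B gray
    E gray
      H gray
      H black
      L gray
        J gray
          J→F: F is gray → back edge
Back edge closes the cycle F → B → E → L → J → F; its vertices are {B, E, F, J, L}.

B, E, F, J, L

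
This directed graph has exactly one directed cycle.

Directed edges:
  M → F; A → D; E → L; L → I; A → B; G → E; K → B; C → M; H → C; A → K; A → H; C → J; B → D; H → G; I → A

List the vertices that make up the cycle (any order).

DFS with gray/black marking from A:
A gray
  B gray
    D gray
    D black
  B black
  K gray
    K→B: B black — skip
  K black
  H gray
    C gray
      M gray
        F gray
        F black
      M black
      J gray
      J black
    C black
    G gray
      E gray
        L gray
          I gray
            I→A: A is gray → back edge
Back edge closes the cycle A → H → G → E → L → I → A; its vertices are {A, E, G, H, I, L}.

A, E, G, H, I, L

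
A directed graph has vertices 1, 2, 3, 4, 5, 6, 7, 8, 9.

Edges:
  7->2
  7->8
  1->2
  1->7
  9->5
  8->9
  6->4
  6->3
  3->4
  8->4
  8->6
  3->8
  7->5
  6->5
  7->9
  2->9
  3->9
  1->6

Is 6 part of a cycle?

Yes

6 is on a cycle iff 6 can reach itself via ≥1 edge.
6 → 3 → 8 → 6 — yes.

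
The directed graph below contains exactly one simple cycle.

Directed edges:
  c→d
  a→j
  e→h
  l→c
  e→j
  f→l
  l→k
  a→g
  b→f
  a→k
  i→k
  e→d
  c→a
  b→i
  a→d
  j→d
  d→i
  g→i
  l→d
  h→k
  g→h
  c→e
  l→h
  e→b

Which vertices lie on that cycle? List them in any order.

b, c, e, f, l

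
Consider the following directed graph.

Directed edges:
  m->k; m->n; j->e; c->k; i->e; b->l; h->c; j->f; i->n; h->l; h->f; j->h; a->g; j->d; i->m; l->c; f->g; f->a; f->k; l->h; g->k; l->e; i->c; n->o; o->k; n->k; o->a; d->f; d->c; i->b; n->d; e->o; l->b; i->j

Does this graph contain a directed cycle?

Yes

DFS with white/gray/black marking, starting from o:
o gray
  a gray
    g gray
      k gray
      k black
    g black
  a black
  o→k: k black — skip
o black
l gray
  h gray
    c gray
      c→k: k black — skip
    c black
    h→l: l is gray → back edge
Back edge found, so a cycle exists: l → h → l.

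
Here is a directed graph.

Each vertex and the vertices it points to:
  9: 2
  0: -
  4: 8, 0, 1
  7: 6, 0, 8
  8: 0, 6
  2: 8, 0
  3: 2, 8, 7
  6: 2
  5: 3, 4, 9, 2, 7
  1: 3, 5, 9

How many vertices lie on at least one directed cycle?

6

A vertex is on a directed cycle iff it belongs to a strongly connected component of size ≥ 2 (or has a self-loop).
The vertices on cycles are {1, 2, 4, 5, 6, 8} — 6 in total.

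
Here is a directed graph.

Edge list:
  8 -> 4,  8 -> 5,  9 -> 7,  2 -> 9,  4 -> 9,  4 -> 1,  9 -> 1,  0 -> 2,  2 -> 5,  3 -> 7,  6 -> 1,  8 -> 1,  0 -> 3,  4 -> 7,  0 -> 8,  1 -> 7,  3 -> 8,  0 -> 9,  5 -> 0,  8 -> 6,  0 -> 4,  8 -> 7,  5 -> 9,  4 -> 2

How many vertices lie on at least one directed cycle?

A vertex is on a directed cycle iff it belongs to a strongly connected component of size ≥ 2 (or has a self-loop).
The vertices on cycles are {0, 2, 3, 4, 5, 8} — 6 in total.

6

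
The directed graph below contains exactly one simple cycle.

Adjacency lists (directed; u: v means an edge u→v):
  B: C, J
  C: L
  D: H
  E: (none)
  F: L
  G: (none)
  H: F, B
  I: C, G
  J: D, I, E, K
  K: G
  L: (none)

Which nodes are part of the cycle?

DFS with gray/black marking from H:
H gray
  F gray
    L gray
    L black
  F black
  B gray
    C gray
      C→L: L black — skip
    C black
    J gray
      D gray
        D→H: H is gray → back edge
Back edge closes the cycle H → B → J → D → H; its vertices are {B, D, H, J}.

B, D, H, J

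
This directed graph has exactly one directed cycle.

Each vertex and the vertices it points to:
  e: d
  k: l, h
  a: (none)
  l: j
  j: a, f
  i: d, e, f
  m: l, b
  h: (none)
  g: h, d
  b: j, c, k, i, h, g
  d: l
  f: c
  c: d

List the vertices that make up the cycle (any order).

c, d, f, j, l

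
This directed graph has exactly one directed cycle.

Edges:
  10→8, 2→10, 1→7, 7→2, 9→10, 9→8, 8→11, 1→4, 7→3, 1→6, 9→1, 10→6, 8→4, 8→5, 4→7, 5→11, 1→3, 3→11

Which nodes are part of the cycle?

2, 4, 7, 8, 10

DFS with gray/black marking from 8:
8 gray
  11 gray
  11 black
  5 gray
    5→11: 11 black — skip
  5 black
  4 gray
    7 gray
      2 gray
        10 gray
          10→8: 8 is gray → back edge
Back edge closes the cycle 8 → 4 → 7 → 2 → 10 → 8; its vertices are {2, 4, 7, 8, 10}.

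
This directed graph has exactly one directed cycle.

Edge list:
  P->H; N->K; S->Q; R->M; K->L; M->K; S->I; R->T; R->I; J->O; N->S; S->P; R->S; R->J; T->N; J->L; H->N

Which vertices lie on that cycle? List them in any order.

H, N, P, S

DFS with gray/black marking from S:
S gray
  I gray
  I black
  Q gray
  Q black
  P gray
    H gray
      N gray
        N→S: S is gray → back edge
Back edge closes the cycle S → P → H → N → S; its vertices are {H, N, P, S}.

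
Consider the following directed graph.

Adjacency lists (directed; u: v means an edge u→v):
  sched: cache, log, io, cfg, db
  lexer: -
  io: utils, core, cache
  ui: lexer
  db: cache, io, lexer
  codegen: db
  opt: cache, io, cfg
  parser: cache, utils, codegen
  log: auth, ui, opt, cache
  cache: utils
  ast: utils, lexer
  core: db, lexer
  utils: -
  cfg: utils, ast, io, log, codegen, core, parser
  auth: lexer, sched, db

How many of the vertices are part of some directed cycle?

A vertex is on a directed cycle iff it belongs to a strongly connected component of size ≥ 2 (or has a self-loop).
The vertices on cycles are {db, io, cfg, log, opt, auth, core, sched} — 8 in total.

8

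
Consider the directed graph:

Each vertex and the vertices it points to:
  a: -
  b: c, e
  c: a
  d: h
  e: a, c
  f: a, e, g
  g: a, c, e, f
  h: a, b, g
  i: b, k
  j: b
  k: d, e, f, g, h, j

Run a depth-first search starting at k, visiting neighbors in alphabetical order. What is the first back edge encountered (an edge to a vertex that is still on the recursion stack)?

DFS from k (visiting neighbors in alphabetical order); mark gray on enter, black on exit:
k gray
  d gray
    h gray
      a gray
      a black
      b gray
        c gray
          c→a: a black — skip
        c black
        e gray
          e→a: a black — skip
          e→c: c black — skip
        e black
      b black
      g gray
        g→a: a black — skip
        g→c: c black — skip
        g→e: e black — skip
        f gray
          f→a: a black — skip
          f→e: e black — skip
          f→g: g is gray → back edge
First back edge: f → g.

f→g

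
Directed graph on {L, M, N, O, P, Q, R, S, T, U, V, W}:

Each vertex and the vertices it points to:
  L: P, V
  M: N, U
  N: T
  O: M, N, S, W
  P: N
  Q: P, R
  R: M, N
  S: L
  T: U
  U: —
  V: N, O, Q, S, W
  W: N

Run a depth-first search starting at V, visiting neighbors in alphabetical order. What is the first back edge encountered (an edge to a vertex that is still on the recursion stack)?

L→V

DFS from V (visiting neighbors in alphabetical order); mark gray on enter, black on exit:
V gray
  N gray
    T gray
      U gray
      U black
    T black
  N black
  O gray
    M gray
      M→N: N black — skip
      M→U: U black — skip
    M black
    O→N: N black — skip
    S gray
      L gray
        P gray
          P→N: N black — skip
        P black
        L→V: V is gray → back edge
First back edge: L → V.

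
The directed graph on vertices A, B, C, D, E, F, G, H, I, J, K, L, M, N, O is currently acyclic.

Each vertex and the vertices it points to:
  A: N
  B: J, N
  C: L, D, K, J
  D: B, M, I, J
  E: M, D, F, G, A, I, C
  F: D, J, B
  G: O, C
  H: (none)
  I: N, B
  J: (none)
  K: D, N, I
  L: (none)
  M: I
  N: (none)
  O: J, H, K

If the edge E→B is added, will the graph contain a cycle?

Adding E→B creates a cycle iff B can already reach E.
Explore from B: no path reaches E. The graph stays acyclic.

No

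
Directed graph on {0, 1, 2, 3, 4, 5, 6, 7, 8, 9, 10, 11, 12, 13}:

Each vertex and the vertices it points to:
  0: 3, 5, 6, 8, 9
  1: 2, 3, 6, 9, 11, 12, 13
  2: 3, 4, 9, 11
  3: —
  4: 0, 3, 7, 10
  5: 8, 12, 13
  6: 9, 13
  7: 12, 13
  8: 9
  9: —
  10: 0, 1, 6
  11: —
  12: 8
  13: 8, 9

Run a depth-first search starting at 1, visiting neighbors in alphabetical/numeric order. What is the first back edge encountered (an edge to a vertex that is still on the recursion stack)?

10->1

DFS from 1 (visiting neighbors in alphabetical/numeric order); mark gray on enter, black on exit:
1 gray
  2 gray
    3 gray
    3 black
    4 gray
      0 gray
        0→3: 3 black — skip
        5 gray
          8 gray
            9 gray
            9 black
          8 black
          12 gray
            12→8: 8 black — skip
          12 black
          13 gray
            13→8: 8 black — skip
            13→9: 9 black — skip
          13 black
        5 black
        6 gray
          6→9: 9 black — skip
          6→13: 13 black — skip
        6 black
        0→8: 8 black — skip
        0→9: 9 black — skip
      0 black
      4→3: 3 black — skip
      7 gray
        7→12: 12 black — skip
        7→13: 13 black — skip
      7 black
      10 gray
        10→0: 0 black — skip
        10→1: 1 is gray → back edge
First back edge: 10 → 1.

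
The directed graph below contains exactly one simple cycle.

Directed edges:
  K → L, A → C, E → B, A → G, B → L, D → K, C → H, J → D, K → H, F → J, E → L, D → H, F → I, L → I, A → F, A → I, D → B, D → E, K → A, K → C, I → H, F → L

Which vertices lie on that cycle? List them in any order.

A, D, F, J, K

DFS with gray/black marking from D:
D gray
  H gray
  H black
  B gray
    L gray
      I gray
        I→H: H black — skip
      I black
    L black
  B black
  K gray
    C gray
      C→H: H black — skip
    C black
    K→H: H black — skip
    A gray
      A→C: C black — skip
      G gray
      G black
      F gray
        J gray
          J→D: D is gray → back edge
Back edge closes the cycle D → K → A → F → J → D; its vertices are {A, D, F, J, K}.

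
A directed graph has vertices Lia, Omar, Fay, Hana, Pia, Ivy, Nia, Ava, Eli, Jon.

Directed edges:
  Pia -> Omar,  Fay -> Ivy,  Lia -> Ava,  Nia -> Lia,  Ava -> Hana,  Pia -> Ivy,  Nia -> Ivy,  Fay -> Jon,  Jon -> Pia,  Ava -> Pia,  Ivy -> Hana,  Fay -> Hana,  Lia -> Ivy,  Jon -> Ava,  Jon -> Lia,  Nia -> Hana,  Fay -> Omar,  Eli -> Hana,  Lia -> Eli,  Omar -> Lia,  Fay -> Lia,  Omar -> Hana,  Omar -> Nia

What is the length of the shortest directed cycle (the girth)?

4

For each vertex v, BFS finds the shortest path from v back to v.
The shortest such closed walk is Omar → Lia → Ava → Pia → Omar, length 4.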